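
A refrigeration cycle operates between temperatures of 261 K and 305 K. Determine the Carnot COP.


dT = 305 - 261 = 44 K
COP_carnot = T_cold / dT = 261 / 44
COP_carnot = 5.932

5.932


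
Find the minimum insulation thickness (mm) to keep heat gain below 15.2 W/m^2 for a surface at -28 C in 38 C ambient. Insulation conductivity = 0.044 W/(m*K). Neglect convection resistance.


dT = 38 - (-28) = 66 K
thickness = k * dT / q_max * 1000
thickness = 0.044 * 66 / 15.2 * 1000
thickness = 191.1 mm

191.1


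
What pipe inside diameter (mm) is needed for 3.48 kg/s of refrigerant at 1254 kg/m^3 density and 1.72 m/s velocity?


A = m_dot / (rho * v) = 3.48 / (1254 * 1.72) = 0.001613441638 m^2
d = sqrt(4*A/pi) * 1000
d = 45.3 mm

45.3


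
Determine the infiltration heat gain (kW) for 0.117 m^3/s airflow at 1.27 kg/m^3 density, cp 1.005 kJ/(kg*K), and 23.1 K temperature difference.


Q = V_dot * rho * cp * dT
Q = 0.117 * 1.27 * 1.005 * 23.1
Q = 3.45 kW

3.45


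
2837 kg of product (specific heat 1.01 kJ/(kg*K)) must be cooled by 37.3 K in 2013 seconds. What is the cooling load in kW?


Q = m * cp * dT / t
Q = 2837 * 1.01 * 37.3 / 2013
Q = 53.094 kW

53.094


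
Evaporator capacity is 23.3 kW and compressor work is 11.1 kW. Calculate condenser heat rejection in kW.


Q_cond = Q_evap + W
Q_cond = 23.3 + 11.1
Q_cond = 34.4 kW

34.4


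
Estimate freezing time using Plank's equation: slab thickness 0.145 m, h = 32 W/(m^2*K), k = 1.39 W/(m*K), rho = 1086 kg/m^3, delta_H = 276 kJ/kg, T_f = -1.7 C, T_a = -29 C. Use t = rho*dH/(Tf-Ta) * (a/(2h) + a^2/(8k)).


dT = -1.7 - (-29) = 27.3 K
term1 = a/(2h) = 0.145/(2*32) = 0.002265625
term2 = a^2/(8k) = 0.145^2/(8*1.39) = 0.00189073741
t = rho*dH*1000/dT * (term1 + term2)
t = 1086*276*1000/27.3 * (0.002265625 + 0.00189073741)
t = 45634 s

45634


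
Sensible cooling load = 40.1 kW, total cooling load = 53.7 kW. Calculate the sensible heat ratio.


SHR = Q_sensible / Q_total
SHR = 40.1 / 53.7
SHR = 0.747

0.747


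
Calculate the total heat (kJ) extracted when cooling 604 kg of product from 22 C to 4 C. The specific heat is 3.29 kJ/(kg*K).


dT = 22 - (4) = 18 K
Q = m * cp * dT = 604 * 3.29 * 18
Q = 35769 kJ

35769


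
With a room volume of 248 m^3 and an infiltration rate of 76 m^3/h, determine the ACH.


ACH = flow / volume
ACH = 76 / 248
ACH = 0.306

0.306


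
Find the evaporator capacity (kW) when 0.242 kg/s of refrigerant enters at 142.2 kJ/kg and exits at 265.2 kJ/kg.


dh = 265.2 - 142.2 = 123.0 kJ/kg
Q_evap = m_dot * dh = 0.242 * 123.0
Q_evap = 29.77 kW

29.77


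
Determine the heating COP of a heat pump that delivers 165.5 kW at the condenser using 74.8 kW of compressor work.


COP_hp = Q_cond / W
COP_hp = 165.5 / 74.8
COP_hp = 2.213

2.213


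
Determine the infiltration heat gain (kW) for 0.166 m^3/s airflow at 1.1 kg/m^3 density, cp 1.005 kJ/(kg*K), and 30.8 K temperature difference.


Q = V_dot * rho * cp * dT
Q = 0.166 * 1.1 * 1.005 * 30.8
Q = 5.652 kW

5.652


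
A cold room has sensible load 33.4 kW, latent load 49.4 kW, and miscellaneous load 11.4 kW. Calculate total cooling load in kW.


Q_total = Q_s + Q_l + Q_misc
Q_total = 33.4 + 49.4 + 11.4
Q_total = 94.2 kW

94.2


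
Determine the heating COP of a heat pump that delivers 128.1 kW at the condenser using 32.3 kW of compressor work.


COP_hp = Q_cond / W
COP_hp = 128.1 / 32.3
COP_hp = 3.966

3.966


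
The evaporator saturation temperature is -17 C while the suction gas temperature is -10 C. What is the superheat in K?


Superheat = T_suction - T_evap
Superheat = -10 - (-17)
Superheat = 7 K

7


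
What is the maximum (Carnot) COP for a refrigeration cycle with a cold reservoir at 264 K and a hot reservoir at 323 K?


dT = 323 - 264 = 59 K
COP_carnot = T_cold / dT = 264 / 59
COP_carnot = 4.475

4.475


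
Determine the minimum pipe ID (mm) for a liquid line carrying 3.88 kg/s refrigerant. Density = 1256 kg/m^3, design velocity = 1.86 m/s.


A = m_dot / (rho * v) = 3.88 / (1256 * 1.86) = 0.001660845148 m^2
d = sqrt(4*A/pi) * 1000
d = 46.0 mm

46.0


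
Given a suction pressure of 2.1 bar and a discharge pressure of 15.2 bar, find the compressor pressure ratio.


PR = P_high / P_low
PR = 15.2 / 2.1
PR = 7.238

7.238


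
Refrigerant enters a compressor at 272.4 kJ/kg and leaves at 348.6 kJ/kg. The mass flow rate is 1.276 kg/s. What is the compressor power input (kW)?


dh = 348.6 - 272.4 = 76.2 kJ/kg
W = m_dot * dh = 1.276 * 76.2 = 97.23 kW

97.23


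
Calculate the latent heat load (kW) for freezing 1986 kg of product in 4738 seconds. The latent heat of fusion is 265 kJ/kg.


Q_lat = m * h_fg / t
Q_lat = 1986 * 265 / 4738
Q_lat = 111.08 kW

111.08


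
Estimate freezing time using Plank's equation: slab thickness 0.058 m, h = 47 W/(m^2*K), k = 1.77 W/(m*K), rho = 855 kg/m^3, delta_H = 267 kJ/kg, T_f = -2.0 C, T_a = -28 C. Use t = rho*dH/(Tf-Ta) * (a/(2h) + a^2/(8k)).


dT = -2.0 - (-28) = 26.0 K
term1 = a/(2h) = 0.058/(2*47) = 0.0006170212766
term2 = a^2/(8k) = 0.058^2/(8*1.77) = 0.0002375706215
t = rho*dH*1000/dT * (term1 + term2)
t = 855*267*1000/26.0 * (0.0006170212766 + 0.0002375706215)
t = 7503 s

7503


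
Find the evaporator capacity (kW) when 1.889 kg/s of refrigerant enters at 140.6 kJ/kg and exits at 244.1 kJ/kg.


dh = 244.1 - 140.6 = 103.5 kJ/kg
Q_evap = m_dot * dh = 1.889 * 103.5
Q_evap = 195.51 kW

195.51


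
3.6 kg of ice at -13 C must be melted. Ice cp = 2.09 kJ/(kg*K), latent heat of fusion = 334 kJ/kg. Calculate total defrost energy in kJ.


Sensible heat = cp * dT = 2.09 * 13 = 27.17 kJ/kg
Total per kg = 27.17 + 334 = 361.17 kJ/kg
Q = m * total = 3.6 * 361.17
Q = 1300.2 kJ

1300.2


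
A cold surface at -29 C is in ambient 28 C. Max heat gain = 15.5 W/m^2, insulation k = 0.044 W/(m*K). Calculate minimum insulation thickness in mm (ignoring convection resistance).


dT = 28 - (-29) = 57 K
thickness = k * dT / q_max * 1000
thickness = 0.044 * 57 / 15.5 * 1000
thickness = 161.8 mm

161.8


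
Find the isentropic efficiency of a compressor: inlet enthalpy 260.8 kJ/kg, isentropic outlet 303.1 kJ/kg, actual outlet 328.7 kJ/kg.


dh_ideal = 303.1 - 260.8 = 42.3 kJ/kg
dh_actual = 328.7 - 260.8 = 67.9 kJ/kg
eta_s = dh_ideal / dh_actual = 42.3 / 67.9
eta_s = 0.623

0.623


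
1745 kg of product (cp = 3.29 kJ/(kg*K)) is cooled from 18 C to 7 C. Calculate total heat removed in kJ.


dT = 18 - (7) = 11 K
Q = m * cp * dT = 1745 * 3.29 * 11
Q = 63152 kJ

63152


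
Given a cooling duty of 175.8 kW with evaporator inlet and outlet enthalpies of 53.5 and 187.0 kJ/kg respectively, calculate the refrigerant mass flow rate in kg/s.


dh = 187.0 - 53.5 = 133.5 kJ/kg
m_dot = Q / dh = 175.8 / 133.5 = 1.3169 kg/s

1.3169


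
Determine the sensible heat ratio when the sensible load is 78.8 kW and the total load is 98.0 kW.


SHR = Q_sensible / Q_total
SHR = 78.8 / 98.0
SHR = 0.804

0.804


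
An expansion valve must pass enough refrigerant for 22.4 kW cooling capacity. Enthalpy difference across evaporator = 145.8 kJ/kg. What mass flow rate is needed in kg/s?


m_dot = Q / dh
m_dot = 22.4 / 145.8
m_dot = 0.1536 kg/s

0.1536


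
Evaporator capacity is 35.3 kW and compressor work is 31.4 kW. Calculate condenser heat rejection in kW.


Q_cond = Q_evap + W
Q_cond = 35.3 + 31.4
Q_cond = 66.7 kW

66.7


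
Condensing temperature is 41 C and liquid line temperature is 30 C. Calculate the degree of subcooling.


Subcooling = T_cond - T_liquid
Subcooling = 41 - 30
Subcooling = 11 K

11


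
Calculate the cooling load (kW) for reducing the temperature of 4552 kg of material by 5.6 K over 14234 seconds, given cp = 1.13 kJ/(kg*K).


Q = m * cp * dT / t
Q = 4552 * 1.13 * 5.6 / 14234
Q = 2.024 kW

2.024


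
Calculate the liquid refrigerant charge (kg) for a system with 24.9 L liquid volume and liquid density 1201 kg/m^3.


Charge = V * rho / 1000
Charge = 24.9 * 1201 / 1000
Charge = 29.9 kg

29.9


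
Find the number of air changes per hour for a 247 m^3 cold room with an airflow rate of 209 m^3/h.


ACH = flow / volume
ACH = 209 / 247
ACH = 0.846

0.846


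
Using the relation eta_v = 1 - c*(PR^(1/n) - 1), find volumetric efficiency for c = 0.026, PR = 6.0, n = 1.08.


PR^(1/n) = 6.0^(1/1.08) = 5.25424618
eta_v = 1 - 0.026 * (5.25424618 - 1)
eta_v = 0.8894

0.8894


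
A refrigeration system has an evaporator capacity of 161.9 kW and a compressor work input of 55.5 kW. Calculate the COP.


COP = Q_evap / W
COP = 161.9 / 55.5
COP = 2.917

2.917


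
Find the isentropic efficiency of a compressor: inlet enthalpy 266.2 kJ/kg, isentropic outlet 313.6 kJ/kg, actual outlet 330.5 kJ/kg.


dh_ideal = 313.6 - 266.2 = 47.4 kJ/kg
dh_actual = 330.5 - 266.2 = 64.3 kJ/kg
eta_s = dh_ideal / dh_actual = 47.4 / 64.3
eta_s = 0.7372

0.7372


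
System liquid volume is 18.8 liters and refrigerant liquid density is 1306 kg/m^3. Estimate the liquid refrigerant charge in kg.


Charge = V * rho / 1000
Charge = 18.8 * 1306 / 1000
Charge = 24.55 kg

24.55


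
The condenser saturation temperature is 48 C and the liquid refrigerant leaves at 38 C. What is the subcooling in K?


Subcooling = T_cond - T_liquid
Subcooling = 48 - 38
Subcooling = 10 K

10


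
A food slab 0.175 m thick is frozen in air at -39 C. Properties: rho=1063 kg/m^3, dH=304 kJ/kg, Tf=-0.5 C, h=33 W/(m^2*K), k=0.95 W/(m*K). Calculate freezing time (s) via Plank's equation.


dT = -0.5 - (-39) = 38.5 K
term1 = a/(2h) = 0.175/(2*33) = 0.002651515152
term2 = a^2/(8k) = 0.175^2/(8*0.95) = 0.004029605263
t = rho*dH*1000/dT * (term1 + term2)
t = 1063*304*1000/38.5 * (0.002651515152 + 0.004029605263)
t = 56078 s

56078


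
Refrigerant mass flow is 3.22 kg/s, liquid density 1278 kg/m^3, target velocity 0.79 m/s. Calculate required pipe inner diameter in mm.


A = m_dot / (rho * v) = 3.22 / (1278 * 0.79) = 0.003189318754 m^2
d = sqrt(4*A/pi) * 1000
d = 63.7 mm

63.7


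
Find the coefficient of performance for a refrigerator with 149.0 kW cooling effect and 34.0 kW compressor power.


COP = Q_evap / W
COP = 149.0 / 34.0
COP = 4.382

4.382


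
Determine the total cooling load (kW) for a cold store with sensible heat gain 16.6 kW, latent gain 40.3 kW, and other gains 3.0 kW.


Q_total = Q_s + Q_l + Q_misc
Q_total = 16.6 + 40.3 + 3.0
Q_total = 59.9 kW

59.9


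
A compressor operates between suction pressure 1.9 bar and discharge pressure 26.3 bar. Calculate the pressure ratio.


PR = P_high / P_low
PR = 26.3 / 1.9
PR = 13.842

13.842


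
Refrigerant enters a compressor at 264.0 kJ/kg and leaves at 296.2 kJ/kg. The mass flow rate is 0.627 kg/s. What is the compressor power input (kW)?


dh = 296.2 - 264.0 = 32.2 kJ/kg
W = m_dot * dh = 0.627 * 32.2 = 20.19 kW

20.19


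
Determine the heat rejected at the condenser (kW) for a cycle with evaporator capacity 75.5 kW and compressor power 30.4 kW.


Q_cond = Q_evap + W
Q_cond = 75.5 + 30.4
Q_cond = 105.9 kW

105.9


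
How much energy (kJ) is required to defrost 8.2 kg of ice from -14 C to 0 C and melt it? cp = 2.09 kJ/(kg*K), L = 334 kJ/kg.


Sensible heat = cp * dT = 2.09 * 14 = 29.26 kJ/kg
Total per kg = 29.26 + 334 = 363.26 kJ/kg
Q = m * total = 8.2 * 363.26
Q = 2978.7 kJ

2978.7


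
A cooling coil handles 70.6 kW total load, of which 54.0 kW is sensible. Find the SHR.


SHR = Q_sensible / Q_total
SHR = 54.0 / 70.6
SHR = 0.765

0.765


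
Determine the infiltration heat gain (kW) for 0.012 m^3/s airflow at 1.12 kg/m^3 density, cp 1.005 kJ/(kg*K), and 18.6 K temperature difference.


Q = V_dot * rho * cp * dT
Q = 0.012 * 1.12 * 1.005 * 18.6
Q = 0.251 kW

0.251


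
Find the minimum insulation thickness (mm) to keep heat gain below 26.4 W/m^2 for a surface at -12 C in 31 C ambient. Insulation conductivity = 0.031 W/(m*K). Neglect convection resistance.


dT = 31 - (-12) = 43 K
thickness = k * dT / q_max * 1000
thickness = 0.031 * 43 / 26.4 * 1000
thickness = 50.5 mm

50.5


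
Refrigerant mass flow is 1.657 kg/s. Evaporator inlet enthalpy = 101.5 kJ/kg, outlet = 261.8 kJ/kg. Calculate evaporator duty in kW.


dh = 261.8 - 101.5 = 160.3 kJ/kg
Q_evap = m_dot * dh = 1.657 * 160.3
Q_evap = 265.62 kW

265.62


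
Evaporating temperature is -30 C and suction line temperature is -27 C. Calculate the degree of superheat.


Superheat = T_suction - T_evap
Superheat = -27 - (-30)
Superheat = 3 K

3


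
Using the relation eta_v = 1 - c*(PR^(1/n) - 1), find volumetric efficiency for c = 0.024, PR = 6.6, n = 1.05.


PR^(1/n) = 6.6^(1/1.05) = 6.03278758
eta_v = 1 - 0.024 * (6.03278758 - 1)
eta_v = 0.8792

0.8792


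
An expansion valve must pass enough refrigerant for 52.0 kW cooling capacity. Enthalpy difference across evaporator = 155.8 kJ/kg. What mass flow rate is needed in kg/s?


m_dot = Q / dh
m_dot = 52.0 / 155.8
m_dot = 0.3338 kg/s

0.3338


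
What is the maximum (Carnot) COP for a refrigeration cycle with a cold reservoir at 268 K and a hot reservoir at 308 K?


dT = 308 - 268 = 40 K
COP_carnot = T_cold / dT = 268 / 40
COP_carnot = 6.7

6.7


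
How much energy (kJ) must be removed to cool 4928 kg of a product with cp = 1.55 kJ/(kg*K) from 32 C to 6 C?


dT = 32 - (6) = 26 K
Q = m * cp * dT = 4928 * 1.55 * 26
Q = 198598 kJ

198598


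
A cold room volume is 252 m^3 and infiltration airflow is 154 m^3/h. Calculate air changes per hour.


ACH = flow / volume
ACH = 154 / 252
ACH = 0.611

0.611


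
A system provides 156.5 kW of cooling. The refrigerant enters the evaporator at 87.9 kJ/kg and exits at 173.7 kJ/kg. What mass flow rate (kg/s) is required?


dh = 173.7 - 87.9 = 85.8 kJ/kg
m_dot = Q / dh = 156.5 / 85.8 = 1.824 kg/s

1.824


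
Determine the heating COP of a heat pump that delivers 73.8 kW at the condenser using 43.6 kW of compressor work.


COP_hp = Q_cond / W
COP_hp = 73.8 / 43.6
COP_hp = 1.693

1.693


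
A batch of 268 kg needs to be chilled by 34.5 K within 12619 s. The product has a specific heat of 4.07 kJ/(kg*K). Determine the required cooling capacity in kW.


Q = m * cp * dT / t
Q = 268 * 4.07 * 34.5 / 12619
Q = 2.982 kW

2.982


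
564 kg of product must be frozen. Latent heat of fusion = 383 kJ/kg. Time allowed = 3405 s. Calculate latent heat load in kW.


Q_lat = m * h_fg / t
Q_lat = 564 * 383 / 3405
Q_lat = 63.44 kW

63.44


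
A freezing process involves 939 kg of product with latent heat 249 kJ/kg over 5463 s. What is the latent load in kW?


Q_lat = m * h_fg / t
Q_lat = 939 * 249 / 5463
Q_lat = 42.8 kW

42.8


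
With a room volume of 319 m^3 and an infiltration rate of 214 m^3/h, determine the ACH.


ACH = flow / volume
ACH = 214 / 319
ACH = 0.671

0.671


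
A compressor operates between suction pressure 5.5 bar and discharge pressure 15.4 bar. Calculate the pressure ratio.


PR = P_high / P_low
PR = 15.4 / 5.5
PR = 2.8

2.8


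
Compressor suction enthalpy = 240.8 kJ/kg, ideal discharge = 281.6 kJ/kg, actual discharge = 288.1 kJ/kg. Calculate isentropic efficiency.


dh_ideal = 281.6 - 240.8 = 40.8 kJ/kg
dh_actual = 288.1 - 240.8 = 47.3 kJ/kg
eta_s = dh_ideal / dh_actual = 40.8 / 47.3
eta_s = 0.8626

0.8626


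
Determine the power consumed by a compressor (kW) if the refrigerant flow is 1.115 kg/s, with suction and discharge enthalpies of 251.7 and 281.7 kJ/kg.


dh = 281.7 - 251.7 = 30.0 kJ/kg
W = m_dot * dh = 1.115 * 30.0 = 33.45 kW

33.45


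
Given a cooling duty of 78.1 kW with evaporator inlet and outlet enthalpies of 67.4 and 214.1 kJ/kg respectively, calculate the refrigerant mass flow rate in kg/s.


dh = 214.1 - 67.4 = 146.7 kJ/kg
m_dot = Q / dh = 78.1 / 146.7 = 0.5324 kg/s

0.5324


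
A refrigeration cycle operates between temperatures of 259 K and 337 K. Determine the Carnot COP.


dT = 337 - 259 = 78 K
COP_carnot = T_cold / dT = 259 / 78
COP_carnot = 3.321

3.321


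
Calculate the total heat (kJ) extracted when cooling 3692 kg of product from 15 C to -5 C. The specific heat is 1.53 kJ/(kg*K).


dT = 15 - (-5) = 20 K
Q = m * cp * dT = 3692 * 1.53 * 20
Q = 112975 kJ

112975


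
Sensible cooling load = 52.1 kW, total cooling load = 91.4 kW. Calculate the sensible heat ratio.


SHR = Q_sensible / Q_total
SHR = 52.1 / 91.4
SHR = 0.57

0.57


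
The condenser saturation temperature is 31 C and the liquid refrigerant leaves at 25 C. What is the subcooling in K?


Subcooling = T_cond - T_liquid
Subcooling = 31 - 25
Subcooling = 6 K

6


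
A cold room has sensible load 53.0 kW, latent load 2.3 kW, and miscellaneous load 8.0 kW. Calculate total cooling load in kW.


Q_total = Q_s + Q_l + Q_misc
Q_total = 53.0 + 2.3 + 8.0
Q_total = 63.3 kW

63.3


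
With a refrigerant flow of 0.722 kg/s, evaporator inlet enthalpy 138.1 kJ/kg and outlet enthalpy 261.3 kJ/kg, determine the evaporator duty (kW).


dh = 261.3 - 138.1 = 123.2 kJ/kg
Q_evap = m_dot * dh = 0.722 * 123.2
Q_evap = 88.95 kW

88.95


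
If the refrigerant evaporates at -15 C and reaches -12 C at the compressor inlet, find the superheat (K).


Superheat = T_suction - T_evap
Superheat = -12 - (-15)
Superheat = 3 K

3


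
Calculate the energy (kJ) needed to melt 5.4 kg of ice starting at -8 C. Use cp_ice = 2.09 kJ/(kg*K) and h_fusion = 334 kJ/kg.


Sensible heat = cp * dT = 2.09 * 8 = 16.72 kJ/kg
Total per kg = 16.72 + 334 = 350.72 kJ/kg
Q = m * total = 5.4 * 350.72
Q = 1893.9 kJ

1893.9


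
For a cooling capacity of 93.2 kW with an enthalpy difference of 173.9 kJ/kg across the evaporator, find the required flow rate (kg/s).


m_dot = Q / dh
m_dot = 93.2 / 173.9
m_dot = 0.5359 kg/s

0.5359


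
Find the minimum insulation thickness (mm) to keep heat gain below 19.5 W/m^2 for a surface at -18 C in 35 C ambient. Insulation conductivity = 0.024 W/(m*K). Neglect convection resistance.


dT = 35 - (-18) = 53 K
thickness = k * dT / q_max * 1000
thickness = 0.024 * 53 / 19.5 * 1000
thickness = 65.2 mm

65.2


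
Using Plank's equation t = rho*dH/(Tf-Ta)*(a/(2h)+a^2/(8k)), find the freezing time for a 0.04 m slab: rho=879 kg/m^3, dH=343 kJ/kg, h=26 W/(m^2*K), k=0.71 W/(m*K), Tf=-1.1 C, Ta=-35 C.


dT = -1.1 - (-35) = 33.9 K
term1 = a/(2h) = 0.04/(2*26) = 0.0007692307692
term2 = a^2/(8k) = 0.04^2/(8*0.71) = 0.0002816901408
t = rho*dH*1000/dT * (term1 + term2)
t = 879*343*1000/33.9 * (0.0007692307692 + 0.0002816901408)
t = 9347 s

9347


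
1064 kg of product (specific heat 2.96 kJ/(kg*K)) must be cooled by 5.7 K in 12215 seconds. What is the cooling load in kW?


Q = m * cp * dT / t
Q = 1064 * 2.96 * 5.7 / 12215
Q = 1.47 kW

1.47


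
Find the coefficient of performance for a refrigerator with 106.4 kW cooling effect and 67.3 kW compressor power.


COP = Q_evap / W
COP = 106.4 / 67.3
COP = 1.581

1.581


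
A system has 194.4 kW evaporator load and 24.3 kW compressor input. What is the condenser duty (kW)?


Q_cond = Q_evap + W
Q_cond = 194.4 + 24.3
Q_cond = 218.7 kW

218.7


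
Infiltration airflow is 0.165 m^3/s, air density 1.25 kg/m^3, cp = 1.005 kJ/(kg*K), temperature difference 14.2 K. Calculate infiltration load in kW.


Q = V_dot * rho * cp * dT
Q = 0.165 * 1.25 * 1.005 * 14.2
Q = 2.943 kW

2.943


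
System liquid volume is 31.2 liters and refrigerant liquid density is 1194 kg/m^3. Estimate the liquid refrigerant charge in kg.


Charge = V * rho / 1000
Charge = 31.2 * 1194 / 1000
Charge = 37.25 kg

37.25


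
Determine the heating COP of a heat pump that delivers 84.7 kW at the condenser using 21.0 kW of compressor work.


COP_hp = Q_cond / W
COP_hp = 84.7 / 21.0
COP_hp = 4.033

4.033


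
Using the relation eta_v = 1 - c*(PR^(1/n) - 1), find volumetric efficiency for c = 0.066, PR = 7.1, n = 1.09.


PR^(1/n) = 7.1^(1/1.09) = 6.03908249
eta_v = 1 - 0.066 * (6.03908249 - 1)
eta_v = 0.6674

0.6674


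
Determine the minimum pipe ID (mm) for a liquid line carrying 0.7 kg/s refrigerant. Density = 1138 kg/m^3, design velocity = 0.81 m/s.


A = m_dot / (rho * v) = 0.7 / (1138 * 0.81) = 0.0007594002907 m^2
d = sqrt(4*A/pi) * 1000
d = 31.1 mm

31.1


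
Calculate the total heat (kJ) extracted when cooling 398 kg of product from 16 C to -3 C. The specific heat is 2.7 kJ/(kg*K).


dT = 16 - (-3) = 19 K
Q = m * cp * dT = 398 * 2.7 * 19
Q = 20417 kJ

20417


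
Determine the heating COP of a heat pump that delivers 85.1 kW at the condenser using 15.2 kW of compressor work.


COP_hp = Q_cond / W
COP_hp = 85.1 / 15.2
COP_hp = 5.599

5.599


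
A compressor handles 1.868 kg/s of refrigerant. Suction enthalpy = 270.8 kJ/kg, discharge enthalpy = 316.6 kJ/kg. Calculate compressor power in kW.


dh = 316.6 - 270.8 = 45.8 kJ/kg
W = m_dot * dh = 1.868 * 45.8 = 85.55 kW

85.55


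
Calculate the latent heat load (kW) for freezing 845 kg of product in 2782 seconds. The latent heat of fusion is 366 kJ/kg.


Q_lat = m * h_fg / t
Q_lat = 845 * 366 / 2782
Q_lat = 111.17 kW

111.17


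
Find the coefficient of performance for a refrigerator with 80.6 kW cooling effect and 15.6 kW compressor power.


COP = Q_evap / W
COP = 80.6 / 15.6
COP = 5.167

5.167


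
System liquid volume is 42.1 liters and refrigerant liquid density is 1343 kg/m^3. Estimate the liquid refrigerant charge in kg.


Charge = V * rho / 1000
Charge = 42.1 * 1343 / 1000
Charge = 56.54 kg

56.54


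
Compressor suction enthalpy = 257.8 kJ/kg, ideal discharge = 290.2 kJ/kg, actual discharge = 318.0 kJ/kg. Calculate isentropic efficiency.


dh_ideal = 290.2 - 257.8 = 32.4 kJ/kg
dh_actual = 318.0 - 257.8 = 60.2 kJ/kg
eta_s = dh_ideal / dh_actual = 32.4 / 60.2
eta_s = 0.5382

0.5382


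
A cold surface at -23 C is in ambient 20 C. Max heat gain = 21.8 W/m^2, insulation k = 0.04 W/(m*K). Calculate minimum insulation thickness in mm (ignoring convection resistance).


dT = 20 - (-23) = 43 K
thickness = k * dT / q_max * 1000
thickness = 0.04 * 43 / 21.8 * 1000
thickness = 78.9 mm

78.9


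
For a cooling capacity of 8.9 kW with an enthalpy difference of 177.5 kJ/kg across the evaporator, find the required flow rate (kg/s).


m_dot = Q / dh
m_dot = 8.9 / 177.5
m_dot = 0.0501 kg/s

0.0501


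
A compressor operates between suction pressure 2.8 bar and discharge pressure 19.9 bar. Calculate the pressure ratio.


PR = P_high / P_low
PR = 19.9 / 2.8
PR = 7.107

7.107


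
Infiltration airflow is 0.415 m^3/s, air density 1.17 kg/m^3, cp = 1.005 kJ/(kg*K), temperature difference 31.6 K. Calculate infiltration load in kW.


Q = V_dot * rho * cp * dT
Q = 0.415 * 1.17 * 1.005 * 31.6
Q = 15.42 kW

15.42


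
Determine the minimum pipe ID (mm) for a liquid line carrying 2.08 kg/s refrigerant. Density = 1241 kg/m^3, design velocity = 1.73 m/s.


A = m_dot / (rho * v) = 2.08 / (1241 * 1.73) = 0.0009688252528 m^2
d = sqrt(4*A/pi) * 1000
d = 35.1 mm

35.1


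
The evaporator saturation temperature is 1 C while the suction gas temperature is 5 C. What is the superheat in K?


Superheat = T_suction - T_evap
Superheat = 5 - (1)
Superheat = 4 K

4


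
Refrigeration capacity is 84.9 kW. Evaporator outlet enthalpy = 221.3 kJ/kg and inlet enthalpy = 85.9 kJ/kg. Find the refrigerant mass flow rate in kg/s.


dh = 221.3 - 85.9 = 135.4 kJ/kg
m_dot = Q / dh = 84.9 / 135.4 = 0.627 kg/s

0.627


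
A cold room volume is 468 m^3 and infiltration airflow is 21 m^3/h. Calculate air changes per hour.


ACH = flow / volume
ACH = 21 / 468
ACH = 0.045

0.045


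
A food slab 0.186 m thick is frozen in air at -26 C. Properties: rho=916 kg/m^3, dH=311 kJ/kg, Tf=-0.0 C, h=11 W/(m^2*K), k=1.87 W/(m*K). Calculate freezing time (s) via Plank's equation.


dT = -0.0 - (-26) = 26.0 K
term1 = a/(2h) = 0.186/(2*11) = 0.008454545455
term2 = a^2/(8k) = 0.186^2/(8*1.87) = 0.002312566845
t = rho*dH*1000/dT * (term1 + term2)
t = 916*311*1000/26.0 * (0.008454545455 + 0.002312566845)
t = 117973 s

117973


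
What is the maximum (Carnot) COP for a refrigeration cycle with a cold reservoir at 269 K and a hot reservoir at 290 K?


dT = 290 - 269 = 21 K
COP_carnot = T_cold / dT = 269 / 21
COP_carnot = 12.81

12.81


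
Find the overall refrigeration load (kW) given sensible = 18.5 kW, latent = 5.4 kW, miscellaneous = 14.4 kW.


Q_total = Q_s + Q_l + Q_misc
Q_total = 18.5 + 5.4 + 14.4
Q_total = 38.3 kW

38.3


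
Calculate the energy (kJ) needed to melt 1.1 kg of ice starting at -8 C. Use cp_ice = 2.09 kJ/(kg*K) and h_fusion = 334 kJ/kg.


Sensible heat = cp * dT = 2.09 * 8 = 16.72 kJ/kg
Total per kg = 16.72 + 334 = 350.72 kJ/kg
Q = m * total = 1.1 * 350.72
Q = 385.8 kJ

385.8


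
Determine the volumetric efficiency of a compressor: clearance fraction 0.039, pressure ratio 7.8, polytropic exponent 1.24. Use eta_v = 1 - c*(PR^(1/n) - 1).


PR^(1/n) = 7.8^(1/1.24) = 5.24120481
eta_v = 1 - 0.039 * (5.24120481 - 1)
eta_v = 0.8346

0.8346


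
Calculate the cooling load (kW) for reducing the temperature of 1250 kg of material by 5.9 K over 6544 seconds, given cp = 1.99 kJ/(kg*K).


Q = m * cp * dT / t
Q = 1250 * 1.99 * 5.9 / 6544
Q = 2.243 kW

2.243


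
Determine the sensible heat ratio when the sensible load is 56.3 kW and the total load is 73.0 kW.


SHR = Q_sensible / Q_total
SHR = 56.3 / 73.0
SHR = 0.771

0.771


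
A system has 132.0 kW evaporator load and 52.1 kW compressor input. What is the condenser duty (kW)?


Q_cond = Q_evap + W
Q_cond = 132.0 + 52.1
Q_cond = 184.1 kW

184.1


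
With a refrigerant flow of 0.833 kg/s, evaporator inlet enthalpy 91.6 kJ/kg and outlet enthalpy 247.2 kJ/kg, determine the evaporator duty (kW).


dh = 247.2 - 91.6 = 155.6 kJ/kg
Q_evap = m_dot * dh = 0.833 * 155.6
Q_evap = 129.61 kW

129.61


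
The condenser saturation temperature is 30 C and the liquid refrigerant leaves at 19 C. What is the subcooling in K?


Subcooling = T_cond - T_liquid
Subcooling = 30 - 19
Subcooling = 11 K

11


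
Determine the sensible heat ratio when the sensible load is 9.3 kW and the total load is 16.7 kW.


SHR = Q_sensible / Q_total
SHR = 9.3 / 16.7
SHR = 0.557

0.557


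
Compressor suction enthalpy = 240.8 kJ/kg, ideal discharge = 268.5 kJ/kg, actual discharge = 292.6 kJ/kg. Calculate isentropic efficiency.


dh_ideal = 268.5 - 240.8 = 27.7 kJ/kg
dh_actual = 292.6 - 240.8 = 51.8 kJ/kg
eta_s = dh_ideal / dh_actual = 27.7 / 51.8
eta_s = 0.5347

0.5347


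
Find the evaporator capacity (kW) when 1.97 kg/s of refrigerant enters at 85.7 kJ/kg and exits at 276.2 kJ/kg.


dh = 276.2 - 85.7 = 190.5 kJ/kg
Q_evap = m_dot * dh = 1.97 * 190.5
Q_evap = 375.29 kW

375.29


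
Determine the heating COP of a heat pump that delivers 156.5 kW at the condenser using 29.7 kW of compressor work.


COP_hp = Q_cond / W
COP_hp = 156.5 / 29.7
COP_hp = 5.269

5.269


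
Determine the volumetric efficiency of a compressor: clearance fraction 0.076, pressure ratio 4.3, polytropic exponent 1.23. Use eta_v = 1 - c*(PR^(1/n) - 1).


PR^(1/n) = 4.3^(1/1.23) = 3.27352004
eta_v = 1 - 0.076 * (3.27352004 - 1)
eta_v = 0.8272

0.8272


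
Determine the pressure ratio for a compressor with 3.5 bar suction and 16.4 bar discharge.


PR = P_high / P_low
PR = 16.4 / 3.5
PR = 4.686

4.686


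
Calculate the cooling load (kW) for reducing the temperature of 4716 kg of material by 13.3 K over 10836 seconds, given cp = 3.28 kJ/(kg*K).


Q = m * cp * dT / t
Q = 4716 * 3.28 * 13.3 / 10836
Q = 18.986 kW

18.986


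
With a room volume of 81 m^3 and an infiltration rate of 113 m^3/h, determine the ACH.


ACH = flow / volume
ACH = 113 / 81
ACH = 1.395

1.395


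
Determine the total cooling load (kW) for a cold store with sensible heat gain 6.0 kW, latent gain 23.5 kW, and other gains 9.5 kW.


Q_total = Q_s + Q_l + Q_misc
Q_total = 6.0 + 23.5 + 9.5
Q_total = 39.0 kW

39.0


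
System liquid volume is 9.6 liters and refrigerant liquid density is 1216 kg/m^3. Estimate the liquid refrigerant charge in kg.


Charge = V * rho / 1000
Charge = 9.6 * 1216 / 1000
Charge = 11.67 kg

11.67


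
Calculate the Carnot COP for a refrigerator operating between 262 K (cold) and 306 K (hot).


dT = 306 - 262 = 44 K
COP_carnot = T_cold / dT = 262 / 44
COP_carnot = 5.955

5.955


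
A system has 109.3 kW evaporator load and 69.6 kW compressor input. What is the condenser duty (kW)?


Q_cond = Q_evap + W
Q_cond = 109.3 + 69.6
Q_cond = 178.9 kW

178.9


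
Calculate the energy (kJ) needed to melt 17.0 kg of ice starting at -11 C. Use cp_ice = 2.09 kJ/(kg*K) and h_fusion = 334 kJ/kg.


Sensible heat = cp * dT = 2.09 * 11 = 22.99 kJ/kg
Total per kg = 22.99 + 334 = 356.99 kJ/kg
Q = m * total = 17.0 * 356.99
Q = 6068.8 kJ

6068.8


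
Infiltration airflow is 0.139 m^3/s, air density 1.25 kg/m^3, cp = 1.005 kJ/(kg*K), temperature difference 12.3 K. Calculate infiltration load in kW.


Q = V_dot * rho * cp * dT
Q = 0.139 * 1.25 * 1.005 * 12.3
Q = 2.148 kW

2.148


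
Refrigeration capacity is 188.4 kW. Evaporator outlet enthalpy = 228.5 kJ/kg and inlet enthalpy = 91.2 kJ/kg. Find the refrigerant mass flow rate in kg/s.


dh = 228.5 - 91.2 = 137.3 kJ/kg
m_dot = Q / dh = 188.4 / 137.3 = 1.3722 kg/s

1.3722


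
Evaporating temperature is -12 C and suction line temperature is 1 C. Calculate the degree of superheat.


Superheat = T_suction - T_evap
Superheat = 1 - (-12)
Superheat = 13 K

13


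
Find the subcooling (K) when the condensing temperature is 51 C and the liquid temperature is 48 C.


Subcooling = T_cond - T_liquid
Subcooling = 51 - 48
Subcooling = 3 K

3


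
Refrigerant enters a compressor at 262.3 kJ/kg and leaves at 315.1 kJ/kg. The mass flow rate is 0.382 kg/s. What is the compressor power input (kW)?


dh = 315.1 - 262.3 = 52.8 kJ/kg
W = m_dot * dh = 0.382 * 52.8 = 20.17 kW

20.17


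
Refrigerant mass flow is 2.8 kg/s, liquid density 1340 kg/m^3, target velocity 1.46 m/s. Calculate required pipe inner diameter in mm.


A = m_dot / (rho * v) = 2.8 / (1340 * 1.46) = 0.001431200164 m^2
d = sqrt(4*A/pi) * 1000
d = 42.7 mm

42.7


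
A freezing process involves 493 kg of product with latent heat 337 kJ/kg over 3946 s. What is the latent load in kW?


Q_lat = m * h_fg / t
Q_lat = 493 * 337 / 3946
Q_lat = 42.1 kW

42.1


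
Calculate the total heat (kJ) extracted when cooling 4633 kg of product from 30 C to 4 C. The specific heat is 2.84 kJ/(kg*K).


dT = 30 - (4) = 26 K
Q = m * cp * dT = 4633 * 2.84 * 26
Q = 342101 kJ

342101


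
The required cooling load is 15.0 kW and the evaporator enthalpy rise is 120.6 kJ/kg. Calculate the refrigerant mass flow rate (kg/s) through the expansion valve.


m_dot = Q / dh
m_dot = 15.0 / 120.6
m_dot = 0.1244 kg/s

0.1244


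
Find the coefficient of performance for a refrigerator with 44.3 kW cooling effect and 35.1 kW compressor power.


COP = Q_evap / W
COP = 44.3 / 35.1
COP = 1.262

1.262


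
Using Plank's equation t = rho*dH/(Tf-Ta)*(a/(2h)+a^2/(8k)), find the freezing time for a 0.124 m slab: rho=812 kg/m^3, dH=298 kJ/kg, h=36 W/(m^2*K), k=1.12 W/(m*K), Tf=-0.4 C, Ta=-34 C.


dT = -0.4 - (-34) = 33.6 K
term1 = a/(2h) = 0.124/(2*36) = 0.001722222222
term2 = a^2/(8k) = 0.124^2/(8*1.12) = 0.001716071429
t = rho*dH*1000/dT * (term1 + term2)
t = 812*298*1000/33.6 * (0.001722222222 + 0.001716071429)
t = 24761 s

24761


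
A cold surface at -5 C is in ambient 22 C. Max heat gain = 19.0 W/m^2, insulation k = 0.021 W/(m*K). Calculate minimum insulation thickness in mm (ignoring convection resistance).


dT = 22 - (-5) = 27 K
thickness = k * dT / q_max * 1000
thickness = 0.021 * 27 / 19.0 * 1000
thickness = 29.8 mm

29.8


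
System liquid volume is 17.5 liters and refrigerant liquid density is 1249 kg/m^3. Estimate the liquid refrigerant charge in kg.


Charge = V * rho / 1000
Charge = 17.5 * 1249 / 1000
Charge = 21.86 kg

21.86


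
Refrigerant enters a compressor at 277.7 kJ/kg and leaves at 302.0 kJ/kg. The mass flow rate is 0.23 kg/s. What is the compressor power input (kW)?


dh = 302.0 - 277.7 = 24.3 kJ/kg
W = m_dot * dh = 0.23 * 24.3 = 5.59 kW

5.59


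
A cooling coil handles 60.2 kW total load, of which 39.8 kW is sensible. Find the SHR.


SHR = Q_sensible / Q_total
SHR = 39.8 / 60.2
SHR = 0.661

0.661


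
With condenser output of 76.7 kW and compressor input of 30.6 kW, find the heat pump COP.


COP_hp = Q_cond / W
COP_hp = 76.7 / 30.6
COP_hp = 2.507

2.507


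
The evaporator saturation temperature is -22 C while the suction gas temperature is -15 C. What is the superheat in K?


Superheat = T_suction - T_evap
Superheat = -15 - (-22)
Superheat = 7 K

7


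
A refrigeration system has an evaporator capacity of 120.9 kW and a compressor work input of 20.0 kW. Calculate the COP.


COP = Q_evap / W
COP = 120.9 / 20.0
COP = 6.045

6.045


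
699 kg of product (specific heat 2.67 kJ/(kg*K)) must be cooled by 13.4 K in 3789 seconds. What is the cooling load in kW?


Q = m * cp * dT / t
Q = 699 * 2.67 * 13.4 / 3789
Q = 6.6 kW

6.6


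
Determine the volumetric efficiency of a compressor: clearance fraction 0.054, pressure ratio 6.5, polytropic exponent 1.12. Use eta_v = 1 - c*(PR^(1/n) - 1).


PR^(1/n) = 6.5^(1/1.12) = 5.3188225
eta_v = 1 - 0.054 * (5.3188225 - 1)
eta_v = 0.7668

0.7668


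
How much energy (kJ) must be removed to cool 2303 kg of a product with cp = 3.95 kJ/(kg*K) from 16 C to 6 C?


dT = 16 - (6) = 10 K
Q = m * cp * dT = 2303 * 3.95 * 10
Q = 90969 kJ

90969


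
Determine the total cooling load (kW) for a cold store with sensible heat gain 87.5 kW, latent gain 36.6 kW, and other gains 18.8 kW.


Q_total = Q_s + Q_l + Q_misc
Q_total = 87.5 + 36.6 + 18.8
Q_total = 142.9 kW

142.9


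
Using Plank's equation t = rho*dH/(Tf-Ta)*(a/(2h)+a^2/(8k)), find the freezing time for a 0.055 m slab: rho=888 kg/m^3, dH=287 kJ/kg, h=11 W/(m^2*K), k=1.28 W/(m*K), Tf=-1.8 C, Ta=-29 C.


dT = -1.8 - (-29) = 27.2 K
term1 = a/(2h) = 0.055/(2*11) = 0.0025
term2 = a^2/(8k) = 0.055^2/(8*1.28) = 0.0002954101562
t = rho*dH*1000/dT * (term1 + term2)
t = 888*287*1000/27.2 * (0.0025 + 0.0002954101562)
t = 26192 s

26192


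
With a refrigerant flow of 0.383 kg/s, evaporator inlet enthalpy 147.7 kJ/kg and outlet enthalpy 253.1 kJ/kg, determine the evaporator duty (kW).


dh = 253.1 - 147.7 = 105.4 kJ/kg
Q_evap = m_dot * dh = 0.383 * 105.4
Q_evap = 40.37 kW

40.37


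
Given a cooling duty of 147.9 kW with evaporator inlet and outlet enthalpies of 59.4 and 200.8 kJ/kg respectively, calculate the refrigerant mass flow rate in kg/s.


dh = 200.8 - 59.4 = 141.4 kJ/kg
m_dot = Q / dh = 147.9 / 141.4 = 1.046 kg/s

1.046


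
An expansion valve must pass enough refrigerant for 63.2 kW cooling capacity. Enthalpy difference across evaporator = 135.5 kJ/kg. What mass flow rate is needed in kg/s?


m_dot = Q / dh
m_dot = 63.2 / 135.5
m_dot = 0.4664 kg/s

0.4664


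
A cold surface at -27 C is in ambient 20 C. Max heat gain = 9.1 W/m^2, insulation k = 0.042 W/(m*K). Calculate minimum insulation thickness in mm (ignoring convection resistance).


dT = 20 - (-27) = 47 K
thickness = k * dT / q_max * 1000
thickness = 0.042 * 47 / 9.1 * 1000
thickness = 216.9 mm

216.9


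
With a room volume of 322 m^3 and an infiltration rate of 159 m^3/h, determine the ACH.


ACH = flow / volume
ACH = 159 / 322
ACH = 0.494

0.494


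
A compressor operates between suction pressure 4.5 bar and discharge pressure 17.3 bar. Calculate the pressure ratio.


PR = P_high / P_low
PR = 17.3 / 4.5
PR = 3.844

3.844


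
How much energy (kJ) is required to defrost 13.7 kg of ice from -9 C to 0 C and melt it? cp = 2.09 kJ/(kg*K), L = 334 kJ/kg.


Sensible heat = cp * dT = 2.09 * 9 = 18.81 kJ/kg
Total per kg = 18.81 + 334 = 352.81 kJ/kg
Q = m * total = 13.7 * 352.81
Q = 4833.5 kJ

4833.5


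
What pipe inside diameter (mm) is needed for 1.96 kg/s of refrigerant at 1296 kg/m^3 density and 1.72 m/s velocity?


A = m_dot / (rho * v) = 1.96 / (1296 * 1.72) = 0.0008792707436 m^2
d = sqrt(4*A/pi) * 1000
d = 33.5 mm

33.5


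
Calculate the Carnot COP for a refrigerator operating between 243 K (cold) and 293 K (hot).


dT = 293 - 243 = 50 K
COP_carnot = T_cold / dT = 243 / 50
COP_carnot = 4.86

4.86


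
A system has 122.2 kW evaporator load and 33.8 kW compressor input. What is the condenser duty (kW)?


Q_cond = Q_evap + W
Q_cond = 122.2 + 33.8
Q_cond = 156.0 kW

156.0


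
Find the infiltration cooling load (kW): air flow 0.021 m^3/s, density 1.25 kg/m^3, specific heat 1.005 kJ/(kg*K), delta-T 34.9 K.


Q = V_dot * rho * cp * dT
Q = 0.021 * 1.25 * 1.005 * 34.9
Q = 0.921 kW

0.921


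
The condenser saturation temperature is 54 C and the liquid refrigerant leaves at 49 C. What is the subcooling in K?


Subcooling = T_cond - T_liquid
Subcooling = 54 - 49
Subcooling = 5 K

5


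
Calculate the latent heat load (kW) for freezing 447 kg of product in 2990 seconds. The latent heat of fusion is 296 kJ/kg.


Q_lat = m * h_fg / t
Q_lat = 447 * 296 / 2990
Q_lat = 44.25 kW

44.25


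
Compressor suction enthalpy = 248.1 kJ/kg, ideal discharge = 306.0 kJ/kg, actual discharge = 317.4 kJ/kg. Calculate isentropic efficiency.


dh_ideal = 306.0 - 248.1 = 57.9 kJ/kg
dh_actual = 317.4 - 248.1 = 69.3 kJ/kg
eta_s = dh_ideal / dh_actual = 57.9 / 69.3
eta_s = 0.8355

0.8355


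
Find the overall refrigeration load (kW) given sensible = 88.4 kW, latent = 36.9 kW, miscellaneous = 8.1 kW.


Q_total = Q_s + Q_l + Q_misc
Q_total = 88.4 + 36.9 + 8.1
Q_total = 133.4 kW

133.4


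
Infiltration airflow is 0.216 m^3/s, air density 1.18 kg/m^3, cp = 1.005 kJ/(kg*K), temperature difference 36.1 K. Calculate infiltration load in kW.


Q = V_dot * rho * cp * dT
Q = 0.216 * 1.18 * 1.005 * 36.1
Q = 9.247 kW

9.247


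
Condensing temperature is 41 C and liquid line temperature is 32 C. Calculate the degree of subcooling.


Subcooling = T_cond - T_liquid
Subcooling = 41 - 32
Subcooling = 9 K

9


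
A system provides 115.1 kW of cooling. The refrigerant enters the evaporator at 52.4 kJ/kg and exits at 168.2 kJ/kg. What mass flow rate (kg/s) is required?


dh = 168.2 - 52.4 = 115.8 kJ/kg
m_dot = Q / dh = 115.1 / 115.8 = 0.994 kg/s

0.994


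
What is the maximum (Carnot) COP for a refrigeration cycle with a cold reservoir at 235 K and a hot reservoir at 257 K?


dT = 257 - 235 = 22 K
COP_carnot = T_cold / dT = 235 / 22
COP_carnot = 10.682

10.682


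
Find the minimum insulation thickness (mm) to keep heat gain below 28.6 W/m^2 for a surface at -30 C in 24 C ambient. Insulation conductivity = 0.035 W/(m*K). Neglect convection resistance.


dT = 24 - (-30) = 54 K
thickness = k * dT / q_max * 1000
thickness = 0.035 * 54 / 28.6 * 1000
thickness = 66.1 mm

66.1


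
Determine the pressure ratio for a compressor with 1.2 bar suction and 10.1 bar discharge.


PR = P_high / P_low
PR = 10.1 / 1.2
PR = 8.417

8.417


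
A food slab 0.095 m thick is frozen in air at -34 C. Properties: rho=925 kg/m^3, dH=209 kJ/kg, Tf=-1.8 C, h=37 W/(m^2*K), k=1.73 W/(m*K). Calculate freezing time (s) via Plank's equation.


dT = -1.8 - (-34) = 32.2 K
term1 = a/(2h) = 0.095/(2*37) = 0.001283783784
term2 = a^2/(8k) = 0.095^2/(8*1.73) = 0.0006520953757
t = rho*dH*1000/dT * (term1 + term2)
t = 925*209*1000/32.2 * (0.001283783784 + 0.0006520953757)
t = 11623 s

11623


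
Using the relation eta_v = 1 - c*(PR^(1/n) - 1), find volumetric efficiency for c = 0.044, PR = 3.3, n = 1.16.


PR^(1/n) = 3.3^(1/1.16) = 2.79894765
eta_v = 1 - 0.044 * (2.79894765 - 1)
eta_v = 0.9208

0.9208


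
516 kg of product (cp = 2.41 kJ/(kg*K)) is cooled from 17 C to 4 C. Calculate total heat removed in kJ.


dT = 17 - (4) = 13 K
Q = m * cp * dT = 516 * 2.41 * 13
Q = 16166 kJ

16166
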